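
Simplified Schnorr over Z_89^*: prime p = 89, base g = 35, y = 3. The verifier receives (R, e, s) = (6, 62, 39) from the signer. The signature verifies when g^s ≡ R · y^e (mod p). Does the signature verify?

does not verify

g^s mod p:
35^39 mod 89 = 7
R · y^e mod p:
3^62 mod 89 = 71
6·71 = 426 ≡ 70 (mod 89)
7 ≠ 70; the check fails.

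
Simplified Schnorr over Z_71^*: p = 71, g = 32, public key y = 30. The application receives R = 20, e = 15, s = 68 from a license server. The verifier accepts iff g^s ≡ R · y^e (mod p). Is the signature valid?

invalid

g^s mod p:
32^2 = 1024 ≡ 30
32^4 ≡ 30^2 = 900 ≡ 48
32^8 ≡ 48^2 = 2304 ≡ 32
32^16 ≡ 32^2 = 1024 ≡ 30
32^32 ≡ 30^2 = 900 ≡ 48
32^64 ≡ 48^2 = 2304 ≡ 32
68 = 64 + 4, so 32^68 ≡ 32·48 ≡ 45 (mod 71)
R · y^e mod p:
30^2 = 900 ≡ 48
30^4 ≡ 48^2 = 2304 ≡ 32
30^8 ≡ 32^2 = 1024 ≡ 30
15 = 8 + 4 + 2 + 1, so 30^15 ≡ 30·32·48·30 ≡ 30 (mod 71)
20·30 = 600 ≡ 32 (mod 71)
45 ≠ 32; the check fails.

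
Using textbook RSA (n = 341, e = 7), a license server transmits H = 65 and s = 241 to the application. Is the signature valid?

valid

Squares mod 341: s^1≡241, s^2≡111, s^4≡45
7 = 4 + 2 + 1, so s^7 ≡ 45·111·241 ≡ 65 (mod 341)
s^7 mod 341 = 65 matches H.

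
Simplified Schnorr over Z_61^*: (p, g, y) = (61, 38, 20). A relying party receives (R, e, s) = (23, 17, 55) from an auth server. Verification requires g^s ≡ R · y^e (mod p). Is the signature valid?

valid

g^s mod p:
38^55 mod 61 = 50
R · y^e mod p:
20^17 mod 61 = 34
23·34 = 782 ≡ 50 (mod 61)
50 ≡ 50 (mod 61); signature holds.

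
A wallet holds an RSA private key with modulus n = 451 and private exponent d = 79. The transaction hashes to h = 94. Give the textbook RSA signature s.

24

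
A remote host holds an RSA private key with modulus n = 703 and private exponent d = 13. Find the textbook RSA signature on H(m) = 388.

217

(H(m))^2 ≡ 388^2 = 150544 ≡ 102
(H(m))^4 ≡ 102^2 = 10404 ≡ 562
(H(m))^8 ≡ 562^2 = 315844 ≡ 197
13 = 8 + 4 + 1, so (H(m))^13 ≡ 197·562·388 ≡ 217 (mod 703)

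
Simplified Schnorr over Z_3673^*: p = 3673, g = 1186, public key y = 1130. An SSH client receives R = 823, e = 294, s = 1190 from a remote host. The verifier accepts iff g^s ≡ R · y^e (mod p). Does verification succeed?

fails

g^s mod p:
Squares mod 3673: 1186^1≡1186, 1186^2≡3510, 1186^4≡858, 1186^8≡1564, 1186^16≡3551, 1186^32≡192, 1186^64≡134, 1186^128≡3264, 1186^256≡1996, 1186^512≡2484, 1186^1024≡3289
1190 = 1024 + 128 + 32 + 4 + 2, so 1186^1190 ≡ 3289·3264·192·858·3510 ≡ 228 (mod 3673)
R · y^e mod p:
Squares mod 3673: 1130^1≡1130, 1130^2≡2369, 1130^4≡3490, 1130^8≡432, 1130^16≡2974, 1130^32≡92, 1130^64≡1118, 1130^128≡1104, 1130^256≡3053
294 = 256 + 32 + 4 + 2, so 1130^294 ≡ 3053·92·3490·2369 ≡ 3078 (mod 3673)
823·3078 = 2533194 ≡ 2497 (mod 3673)
228 ≠ 2497; the check fails.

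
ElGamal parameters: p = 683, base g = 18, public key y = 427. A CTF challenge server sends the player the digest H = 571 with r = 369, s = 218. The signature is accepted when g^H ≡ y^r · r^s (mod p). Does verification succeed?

fails

Left side g^H mod p:
18^2 = 324
18^4 ≡ 324^2 = 104976 ≡ 477
18^8 ≡ 477^2 = 227529 ≡ 90
18^16 ≡ 90^2 = 8100 ≡ 587
18^32 ≡ 587^2 = 344569 ≡ 337
18^64 ≡ 337^2 = 113569 ≡ 191
18^128 ≡ 191^2 = 36481 ≡ 282
18^256 ≡ 282^2 = 79524 ≡ 296
18^512 ≡ 296^2 = 87616 ≡ 192
571 = 512 + 32 + 16 + 8 + 2 + 1, so 18^571 ≡ 192·337·587·90·324·18 ≡ 52 (mod 683)
Right side y^r · r^s mod p:
427^2 = 182329 ≡ 651
427^4 ≡ 651^2 = 423801 ≡ 341
427^8 ≡ 341^2 = 116281 ≡ 171
427^16 ≡ 171^2 = 29241 ≡ 555
427^32 ≡ 555^2 = 308025 ≡ 675
427^64 ≡ 675^2 = 455625 ≡ 64
427^128 ≡ 64^2 = 4096 ≡ 681
427^256 ≡ 681^2 = 463761 ≡ 4
369 = 256 + 64 + 32 + 16 + 1, so 427^369 ≡ 4·64·675·555·427 ≡ 667 (mod 683)
369^2 = 136161 ≡ 244
369^4 ≡ 244^2 = 59536 ≡ 115
369^8 ≡ 115^2 = 13225 ≡ 248
369^16 ≡ 248^2 = 61504 ≡ 34
369^32 ≡ 34^2 = 1156 ≡ 473
369^64 ≡ 473^2 = 223729 ≡ 388
369^128 ≡ 388^2 = 150544 ≡ 284
218 = 128 + 64 + 16 + 8 + 2, so 369^218 ≡ 284·388·34·248·244 ≡ 55 (mod 683)
667·55 = 36685 ≡ 486 (mod 683)
52 ≠ 486, so verification fails.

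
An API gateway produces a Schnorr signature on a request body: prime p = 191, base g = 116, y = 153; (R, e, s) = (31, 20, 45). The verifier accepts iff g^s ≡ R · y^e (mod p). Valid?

yes

g^s mod p:
116^2 = 13456 ≡ 86
116^4 ≡ 86^2 = 7396 ≡ 138
116^8 ≡ 138^2 = 19044 ≡ 135
116^16 ≡ 135^2 = 18225 ≡ 80
116^32 ≡ 80^2 = 6400 ≡ 97
45 = 32 + 8 + 4 + 1, so 116^45 ≡ 97·135·138·116 ≡ 159 (mod 191)
R · y^e mod p:
153^2 = 23409 ≡ 107
153^4 ≡ 107^2 = 11449 ≡ 180
153^8 ≡ 180^2 = 32400 ≡ 121
153^16 ≡ 121^2 = 14641 ≡ 125
20 = 16 + 4, so 153^20 ≡ 125·180 ≡ 153 (mod 191)
31·153 = 4743 ≡ 159 (mod 191)
159 ≡ 159 (mod 191); signature holds.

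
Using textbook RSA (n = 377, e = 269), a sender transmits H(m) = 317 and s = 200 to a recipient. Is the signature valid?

valid

s^2 ≡ 200^2 = 40000 ≡ 38
s^4 ≡ 38^2 = 1444 ≡ 313
s^8 ≡ 313^2 = 97969 ≡ 326
s^16 ≡ 326^2 = 106276 ≡ 339
s^32 ≡ 339^2 = 114921 ≡ 313
s^64 ≡ 313^2 = 97969 ≡ 326
s^128 ≡ 326^2 = 106276 ≡ 339
s^256 ≡ 339^2 = 114921 ≡ 313
269 = 256 + 8 + 4 + 1, so s^269 ≡ 313·326·313·200 ≡ 317 (mod 377)
s^269 mod 377 = 317 matches H(m).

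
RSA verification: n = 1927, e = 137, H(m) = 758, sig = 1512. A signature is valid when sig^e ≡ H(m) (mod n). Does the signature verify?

sig^137 mod 1927 = 758
Since 758 equals the digest 758, verification succeeds.

verifies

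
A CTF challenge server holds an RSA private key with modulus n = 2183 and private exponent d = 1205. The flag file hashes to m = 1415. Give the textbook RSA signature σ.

Squares mod 2183: m^1≡1415, m^2≡414, m^4≡1122, m^8≡1476, m^16≡2125, m^32≡1181, m^64≡2007, m^128≡414, m^256≡1122, m^512≡1476, m^1024≡2125
1205 = 1024 + 128 + 32 + 16 + 4 + 1, so m^1205 ≡ 2125·414·1181·2125·1122·1415 ≡ 884 (mod 2183)

884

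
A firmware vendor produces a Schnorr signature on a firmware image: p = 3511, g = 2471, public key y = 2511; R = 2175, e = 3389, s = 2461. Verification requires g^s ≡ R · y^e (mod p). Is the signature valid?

g^s mod p:
2471^2 = 6105841 ≡ 212
2471^4 ≡ 212^2 = 44944 ≡ 2812
2471^8 ≡ 2812^2 = 7907344 ≡ 572
2471^16 ≡ 572^2 = 327184 ≡ 661
2471^32 ≡ 661^2 = 436921 ≡ 1557
2471^64 ≡ 1557^2 = 2424249 ≡ 1659
2471^128 ≡ 1659^2 = 2752281 ≡ 3168
2471^256 ≡ 3168^2 = 10036224 ≡ 1786
2471^512 ≡ 1786^2 = 3189796 ≡ 1808
2471^1024 ≡ 1808^2 = 3268864 ≡ 123
2471^2048 ≡ 123^2 = 15129 ≡ 1085
2461 = 2048 + 256 + 128 + 16 + 8 + 4 + 1, so 2471^2461 ≡ 1085·1786·3168·661·572·2812·2471 ≡ 1262 (mod 3511)
R · y^e mod p:
2511^2 = 6305121 ≡ 2876
2511^4 ≡ 2876^2 = 8271376 ≡ 2971
2511^8 ≡ 2971^2 = 8826841 ≡ 187
2511^16 ≡ 187^2 = 34969 ≡ 3370
2511^32 ≡ 3370^2 = 11356900 ≡ 2326
2511^64 ≡ 2326^2 = 5410276 ≡ 3336
2511^128 ≡ 3336^2 = 11128896 ≡ 2537
2511^256 ≡ 2537^2 = 6436369 ≡ 706
2511^512 ≡ 706^2 = 498436 ≡ 3385
2511^1024 ≡ 3385^2 = 11458225 ≡ 1832
2511^2048 ≡ 1832^2 = 3356224 ≡ 3219
3389 = 2048 + 1024 + 256 + 32 + 16 + 8 + 4 + 1, so 2511^3389 ≡ 3219·1832·706·2326·3370·187·2971·2511 ≡ 2489 (mod 3511)
2175·2489 = 5413575 ≡ 3124 (mod 3511)
1262 ≠ 3124; the check fails.

invalid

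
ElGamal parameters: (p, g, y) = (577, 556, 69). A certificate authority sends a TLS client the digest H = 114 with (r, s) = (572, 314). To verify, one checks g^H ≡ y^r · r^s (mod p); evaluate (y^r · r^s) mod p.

69^2 = 4761 ≡ 145
69^4 ≡ 145^2 = 21025 ≡ 253
69^8 ≡ 253^2 = 64009 ≡ 539
69^16 ≡ 539^2 = 290521 ≡ 290
69^32 ≡ 290^2 = 84100 ≡ 435
69^64 ≡ 435^2 = 189225 ≡ 546
69^128 ≡ 546^2 = 298116 ≡ 384
69^256 ≡ 384^2 = 147456 ≡ 321
69^512 ≡ 321^2 = 103041 ≡ 335
572 = 512 + 32 + 16 + 8 + 4, so 69^572 ≡ 335·435·290·539·253 ≡ 130 (mod 577)
572^2 = 327184 ≡ 25
572^4 ≡ 25^2 = 625 ≡ 48
572^8 ≡ 48^2 = 2304 ≡ 573
572^16 ≡ 573^2 = 328329 ≡ 16
572^32 ≡ 16^2 = 256
572^64 ≡ 256^2 = 65536 ≡ 335
572^128 ≡ 335^2 = 112225 ≡ 287
572^256 ≡ 287^2 = 82369 ≡ 435
314 = 256 + 32 + 16 + 8 + 2, so 572^314 ≡ 435·256·16·573·25 ≡ 446 (mod 577)
y^r · r^s ≡ 130·446 = 57980 ≡ 280 (mod 577)

280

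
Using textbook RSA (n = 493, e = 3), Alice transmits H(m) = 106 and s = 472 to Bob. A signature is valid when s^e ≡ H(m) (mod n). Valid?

yes

Squares mod 493: s^1≡472, s^2≡441
3 = 2 + 1, so s^3 ≡ 441·472 ≡ 106 (mod 493)
106 = H(m), so the signature checks out.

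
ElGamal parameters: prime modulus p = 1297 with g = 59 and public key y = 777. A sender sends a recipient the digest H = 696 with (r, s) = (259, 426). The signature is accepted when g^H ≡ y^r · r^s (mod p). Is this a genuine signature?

forged

Left side g^H mod p:
59^2 = 3481 ≡ 887
59^4 ≡ 887^2 = 786769 ≡ 787
59^8 ≡ 787^2 = 619369 ≡ 700
59^16 ≡ 700^2 = 490000 ≡ 1031
59^32 ≡ 1031^2 = 1062961 ≡ 718
59^64 ≡ 718^2 = 515524 ≡ 615
59^128 ≡ 615^2 = 378225 ≡ 798
59^256 ≡ 798^2 = 636804 ≡ 1274
59^512 ≡ 1274^2 = 1623076 ≡ 529
696 = 512 + 128 + 32 + 16 + 8, so 59^696 ≡ 529·798·718·1031·700 ≡ 329 (mod 1297)
Right side y^r · r^s mod p:
777^2 = 603729 ≡ 624
777^4 ≡ 624^2 = 389376 ≡ 276
777^8 ≡ 276^2 = 76176 ≡ 950
777^16 ≡ 950^2 = 902500 ≡ 1085
777^32 ≡ 1085^2 = 1177225 ≡ 846
777^64 ≡ 846^2 = 715716 ≡ 1069
777^128 ≡ 1069^2 = 1142761 ≡ 104
777^256 ≡ 104^2 = 10816 ≡ 440
259 = 256 + 2 + 1, so 777^259 ≡ 440·624·777 ≡ 1263 (mod 1297)
259^2 = 67081 ≡ 934
259^4 ≡ 934^2 = 872356 ≡ 772
259^8 ≡ 772^2 = 595984 ≡ 661
259^16 ≡ 661^2 = 436921 ≡ 1129
259^32 ≡ 1129^2 = 1274641 ≡ 987
259^64 ≡ 987^2 = 974169 ≡ 122
259^128 ≡ 122^2 = 14884 ≡ 617
259^256 ≡ 617^2 = 380689 ≡ 668
426 = 256 + 128 + 32 + 8 + 2, so 259^426 ≡ 668·617·987·661·934 ≡ 814 (mod 1297)
1263·814 = 1028082 ≡ 858 (mod 1297)
329 ≠ 858, so verification fails.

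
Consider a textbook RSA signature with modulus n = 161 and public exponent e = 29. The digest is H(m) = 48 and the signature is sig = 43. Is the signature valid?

Squares mod 161: sig^1≡43, sig^2≡78, sig^4≡127, sig^8≡29, sig^16≡36
29 = 16 + 8 + 4 + 1, so sig^29 ≡ 36·29·127·43 ≡ 113 (mod 161)
sig^29 mod 161 = 113, but H(m) = 48.

invalid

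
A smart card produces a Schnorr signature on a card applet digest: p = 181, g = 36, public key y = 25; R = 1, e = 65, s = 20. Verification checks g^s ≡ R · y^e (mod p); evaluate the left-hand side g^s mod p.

132

36^2 = 1296 ≡ 29
36^4 ≡ 29^2 = 841 ≡ 117
36^8 ≡ 117^2 = 13689 ≡ 114
36^16 ≡ 114^2 = 12996 ≡ 145
20 = 16 + 4, so 36^20 ≡ 145·117 ≡ 132 (mod 181)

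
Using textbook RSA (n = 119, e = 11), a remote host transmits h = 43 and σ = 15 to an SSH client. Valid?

yes

σ^2 ≡ 15^2 = 225 ≡ 106
σ^4 ≡ 106^2 = 11236 ≡ 50
σ^8 ≡ 50^2 = 2500 ≡ 1
11 = 8 + 2 + 1, so σ^11 ≡ 1·106·15 ≡ 43 (mod 119)
43 = h, so the signature checks out.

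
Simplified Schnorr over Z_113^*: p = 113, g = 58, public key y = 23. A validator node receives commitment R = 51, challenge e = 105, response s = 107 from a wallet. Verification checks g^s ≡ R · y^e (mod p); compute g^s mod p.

58^2 = 3364 ≡ 87
58^4 ≡ 87^2 = 7569 ≡ 111
58^8 ≡ 111^2 = 12321 ≡ 4
58^16 ≡ 4^2 = 16
58^32 ≡ 16^2 = 256 ≡ 30
58^64 ≡ 30^2 = 900 ≡ 109
107 = 64 + 32 + 8 + 2 + 1, so 58^107 ≡ 109·30·4·87·58 ≡ 75 (mod 113)

75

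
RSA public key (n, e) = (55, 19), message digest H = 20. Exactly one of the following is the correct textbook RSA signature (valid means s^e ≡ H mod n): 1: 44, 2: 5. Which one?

2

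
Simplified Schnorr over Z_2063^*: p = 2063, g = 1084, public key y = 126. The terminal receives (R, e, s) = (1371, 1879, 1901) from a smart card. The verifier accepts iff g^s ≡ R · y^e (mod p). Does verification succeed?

passes

g^s mod p:
1084^1901 mod 2063 = 2050
R · y^e mod p:
126^1879 mod 2063 = 3
1371·3 = 4113 ≡ 2050 (mod 2063)
2050 ≡ 2050 (mod 2063); signature holds.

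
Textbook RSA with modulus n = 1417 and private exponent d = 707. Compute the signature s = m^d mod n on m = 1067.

Squares mod 1417: m^1≡1067, m^2≡638, m^4≡365, m^8≡27, m^16≡729, m^32≡66, m^64≡105, m^128≡1106, m^256≡365, m^512≡27
707 = 512 + 128 + 64 + 2 + 1, so m^707 ≡ 27·1106·105·638·1067 ≡ 547 (mod 1417)

547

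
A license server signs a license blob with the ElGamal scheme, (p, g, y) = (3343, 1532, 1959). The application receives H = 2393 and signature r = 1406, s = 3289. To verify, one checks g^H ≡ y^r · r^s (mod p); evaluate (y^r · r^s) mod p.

2451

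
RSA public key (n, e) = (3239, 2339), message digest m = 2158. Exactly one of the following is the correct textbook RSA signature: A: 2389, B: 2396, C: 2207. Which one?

A

Candidate A: Squares mod 3239: 2389^1≡2389, 2389^2≡203, 2389^4≡2341, 2389^8≡3132, 2389^16≡1732, 2389^32≡510, 2389^64≡980, 2389^128≡1656, 2389^256≡2142, 2389^512≡1740, 2389^1024≡2374, 2389^2048≡16; 2339 = 2048 + 256 + 32 + 2 + 1, so 2389^2339 ≡ 16·2142·510·203·2389 ≡ 2158 (mod 3239)
  → matches m = 2158
Candidate B: Squares mod 3239: 2396^1≡2396, 2396^2≡1308, 2396^4≡672, 2396^8≡1363, 2396^16≡1822, 2396^32≡2948, 2396^64≡467, 2396^128≡1076, 2396^256≡1453, 2396^512≡2620, 2396^1024≡959, 2396^2048≡3044; 2339 = 2048 + 256 + 32 + 2 + 1, so 2396^2339 ≡ 3044·1453·2948·1308·2396 ≡ 1656 (mod 3239)
Candidate C: Squares mod 3239: 2207^1≡2207, 2207^2≡2632, 2207^4≡2442, 2207^8≡365, 2207^16≡426, 2207^32≡92, 2207^64≡1986, 2207^128≡2333, 2207^256≡1369, 2207^512≡2019, 2207^1024≡1699, 2207^2048≡652; 2339 = 2048 + 256 + 32 + 2 + 1, so 2207^2339 ≡ 652·1369·92·2632·2207 ≡ 1564 (mod 3239)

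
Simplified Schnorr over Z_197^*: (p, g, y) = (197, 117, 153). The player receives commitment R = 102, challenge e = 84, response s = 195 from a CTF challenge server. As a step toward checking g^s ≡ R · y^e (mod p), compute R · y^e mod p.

32

Squares mod 197: 153^1≡153, 153^2≡163, 153^4≡171, 153^8≡85, 153^16≡133, 153^32≡156, 153^64≡105
84 = 64 + 16 + 4, so 153^84 ≡ 105·133·171 ≡ 178 (mod 197)
R · y^e ≡ 102·178 = 18156 ≡ 32 (mod 197)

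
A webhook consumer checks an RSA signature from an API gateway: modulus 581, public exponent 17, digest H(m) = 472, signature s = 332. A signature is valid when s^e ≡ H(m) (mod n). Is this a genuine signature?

forged

s^2 ≡ 332^2 = 110224 ≡ 415
s^4 ≡ 415^2 = 172225 ≡ 249
s^8 ≡ 249^2 = 62001 ≡ 415
s^16 ≡ 415^2 = 172225 ≡ 249
17 = 16 + 1, so s^17 ≡ 249·332 ≡ 166 (mod 581)
166 ≠ 472, so verification fails.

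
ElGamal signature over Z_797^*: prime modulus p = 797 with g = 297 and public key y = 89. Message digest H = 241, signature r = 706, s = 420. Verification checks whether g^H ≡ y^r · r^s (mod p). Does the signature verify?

does not verify

Left side g^H mod p:
297^2 = 88209 ≡ 539
297^4 ≡ 539^2 = 290521 ≡ 413
297^8 ≡ 413^2 = 170569 ≡ 11
297^16 ≡ 11^2 = 121
297^32 ≡ 121^2 = 14641 ≡ 295
297^64 ≡ 295^2 = 87025 ≡ 152
297^128 ≡ 152^2 = 23104 ≡ 788
241 = 128 + 64 + 32 + 16 + 1, so 297^241 ≡ 788·152·295·121·297 ≡ 706 (mod 797)
Right side y^r · r^s mod p:
89^2 = 7921 ≡ 748
89^4 ≡ 748^2 = 559504 ≡ 10
89^8 ≡ 10^2 = 100
89^16 ≡ 100^2 = 10000 ≡ 436
89^32 ≡ 436^2 = 190096 ≡ 410
89^64 ≡ 410^2 = 168100 ≡ 730
89^128 ≡ 730^2 = 532900 ≡ 504
89^256 ≡ 504^2 = 254016 ≡ 570
89^512 ≡ 570^2 = 324900 ≡ 521
706 = 512 + 128 + 64 + 2, so 89^706 ≡ 521·504·730·748 ≡ 177 (mod 797)
706^2 = 498436 ≡ 311
706^4 ≡ 311^2 = 96721 ≡ 284
706^8 ≡ 284^2 = 80656 ≡ 159
706^16 ≡ 159^2 = 25281 ≡ 574
706^32 ≡ 574^2 = 329476 ≡ 315
706^64 ≡ 315^2 = 99225 ≡ 397
706^128 ≡ 397^2 = 157609 ≡ 600
706^256 ≡ 600^2 = 360000 ≡ 553
420 = 256 + 128 + 32 + 4, so 706^420 ≡ 553·600·315·284 ≡ 788 (mod 797)
177·788 = 139476 ≡ 1 (mod 797)
706 ≠ 1, so verification fails.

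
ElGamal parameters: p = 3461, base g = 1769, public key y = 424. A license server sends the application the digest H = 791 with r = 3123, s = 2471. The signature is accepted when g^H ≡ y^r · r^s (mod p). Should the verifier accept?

reject

Left side g^H mod p:
Squares mod 3461: 1769^1≡1769, 1769^2≡617, 1769^4≡3440, 1769^8≡441, 1769^16≡665, 1769^32≡2678, 1769^64≡492, 1769^128≡3255, 1769^256≡904, 1769^512≡420
791 = 512 + 256 + 16 + 4 + 2 + 1, so 1769^791 ≡ 420·904·665·3440·617·1769 ≡ 1240 (mod 3461)
Right side y^r · r^s mod p:
Squares mod 3461: 424^1≡424, 424^2≡3265, 424^4≡345, 424^8≡1351, 424^16≡1254, 424^32≡1222, 424^64≡1593, 424^128≡736, 424^256≡1780, 424^512≡1585, 424^1024≡3000, 424^2048≡1400
3123 = 2048 + 1024 + 32 + 16 + 2 + 1, so 424^3123 ≡ 1400·3000·1222·1254·3265·424 ≡ 882 (mod 3461)
Squares mod 3461: 3123^1≡3123, 3123^2≡31, 3123^4≡961, 3123^8≡2895, 3123^16≡1944, 3123^32≡3185, 3123^64≡34, 3123^128≡1156, 3123^256≡390, 3123^512≡3277, 3123^1024≡2707, 3123^2048≡912
2471 = 2048 + 256 + 128 + 32 + 4 + 2 + 1, so 3123^2471 ≡ 912·390·1156·3185·961·31·3123 ≡ 819 (mod 3461)
882·819 = 722358 ≡ 2470 (mod 3461)
1240 ≠ 2470, so verification fails.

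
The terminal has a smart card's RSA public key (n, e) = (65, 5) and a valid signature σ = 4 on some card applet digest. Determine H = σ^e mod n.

49

Squares mod 65: σ^1≡4, σ^2≡16, σ^4≡61
5 = 4 + 1, so σ^5 ≡ 61·4 ≡ 49 (mod 65)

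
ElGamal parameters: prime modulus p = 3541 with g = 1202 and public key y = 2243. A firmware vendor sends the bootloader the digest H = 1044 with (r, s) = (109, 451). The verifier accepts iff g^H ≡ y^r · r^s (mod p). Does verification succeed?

Left side g^H mod p:
1202^1044 mod 3541 = 918
Right side y^r · r^s mod p:
2243^109 mod 3541 = 2006
109^451 mod 3541 = 2314
2006·2314 = 4641884 ≡ 3174 (mod 3541)
918 ≠ 3174, so verification fails.

fails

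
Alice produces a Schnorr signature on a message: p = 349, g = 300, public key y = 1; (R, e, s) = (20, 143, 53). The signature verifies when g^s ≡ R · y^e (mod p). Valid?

g^s mod p:
300^2 = 90000 ≡ 307
300^4 ≡ 307^2 = 94249 ≡ 19
300^8 ≡ 19^2 = 361 ≡ 12
300^16 ≡ 12^2 = 144
300^32 ≡ 144^2 = 20736 ≡ 145
53 = 32 + 16 + 4 + 1, so 300^53 ≡ 145·144·19·300 ≡ 20 (mod 349)
R · y^e mod p:
1^2 = 1
1^4 ≡ 1^2 = 1
1^8 ≡ 1^2 = 1
1^16 ≡ 1^2 = 1
1^32 ≡ 1^2 = 1
1^64 ≡ 1^2 = 1
1^128 ≡ 1^2 = 1
143 = 128 + 8 + 4 + 2 + 1, so 1^143 ≡ 1·1·1·1·1 ≡ 1 (mod 349)
20·1 = 20 ≡ 20 (mod 349)
20 ≡ 20 (mod 349); signature holds.

yes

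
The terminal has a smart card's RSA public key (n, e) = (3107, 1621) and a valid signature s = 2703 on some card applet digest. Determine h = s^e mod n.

s^2 ≡ 2703^2 = 7306209 ≡ 1652
s^4 ≡ 1652^2 = 2729104 ≡ 1158
s^8 ≡ 1158^2 = 1340964 ≡ 1847
s^16 ≡ 1847^2 = 3411409 ≡ 3030
s^32 ≡ 3030^2 = 9180900 ≡ 2822
s^64 ≡ 2822^2 = 7963684 ≡ 443
s^128 ≡ 443^2 = 196249 ≡ 508
s^256 ≡ 508^2 = 258064 ≡ 183
s^512 ≡ 183^2 = 33489 ≡ 2419
s^1024 ≡ 2419^2 = 5851561 ≡ 1080
1621 = 1024 + 512 + 64 + 16 + 4 + 1, so s^1621 ≡ 1080·2419·443·3030·1158·2703 ≡ 2365 (mod 3107)

2365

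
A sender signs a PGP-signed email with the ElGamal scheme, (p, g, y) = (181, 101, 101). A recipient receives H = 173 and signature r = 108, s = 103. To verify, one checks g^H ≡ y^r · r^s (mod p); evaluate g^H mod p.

101^173 mod 181 = 116

116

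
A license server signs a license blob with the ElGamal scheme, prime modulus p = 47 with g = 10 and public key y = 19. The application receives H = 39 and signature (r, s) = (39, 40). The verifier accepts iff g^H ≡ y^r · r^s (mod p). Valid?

yes

Left side g^H mod p:
Squares mod 47: 10^1≡10, 10^2≡6, 10^4≡36, 10^8≡27, 10^16≡24, 10^32≡12
39 = 32 + 4 + 2 + 1, so 10^39 ≡ 12·36·6·10 ≡ 23 (mod 47)
Right side y^r · r^s mod p:
Squares mod 47: 19^1≡19, 19^2≡32, 19^4≡37, 19^8≡6, 19^16≡36, 19^32≡27
39 = 32 + 4 + 2 + 1, so 19^39 ≡ 27·37·32·19 ≡ 11 (mod 47)
Squares mod 47: 39^1≡39, 39^2≡17, 39^4≡7, 39^8≡2, 39^16≡4, 39^32≡16
40 = 32 + 8, so 39^40 ≡ 16·2 ≡ 32 (mod 47)
11·32 = 352 ≡ 23 (mod 47)
23 ≡ 23 (mod 47), so the signature is genuine.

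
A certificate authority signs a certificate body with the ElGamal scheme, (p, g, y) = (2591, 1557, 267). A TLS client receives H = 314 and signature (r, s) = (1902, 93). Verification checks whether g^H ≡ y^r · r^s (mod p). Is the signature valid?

Left side g^H mod p:
1557^2 = 2424249 ≡ 1664
1557^4 ≡ 1664^2 = 2768896 ≡ 1708
1557^8 ≡ 1708^2 = 2917264 ≡ 2389
1557^16 ≡ 2389^2 = 5707321 ≡ 1939
1557^32 ≡ 1939^2 = 3759721 ≡ 180
1557^64 ≡ 180^2 = 32400 ≡ 1308
1557^128 ≡ 1308^2 = 1710864 ≡ 804
1557^256 ≡ 804^2 = 646416 ≡ 1257
314 = 256 + 32 + 16 + 8 + 2, so 1557^314 ≡ 1257·180·1939·2389·1664 ≡ 2066 (mod 2591)
Right side y^r · r^s mod p:
267^2 = 71289 ≡ 1332
267^4 ≡ 1332^2 = 1774224 ≡ 1980
267^8 ≡ 1980^2 = 3920400 ≡ 217
267^16 ≡ 217^2 = 47089 ≡ 451
267^32 ≡ 451^2 = 203401 ≡ 1303
267^64 ≡ 1303^2 = 1697809 ≡ 704
267^128 ≡ 704^2 = 495616 ≡ 735
267^256 ≡ 735^2 = 540225 ≡ 1297
267^512 ≡ 1297^2 = 1682209 ≡ 650
267^1024 ≡ 650^2 = 422500 ≡ 167
1902 = 1024 + 512 + 256 + 64 + 32 + 8 + 4 + 2, so 267^1902 ≡ 167·650·1297·704·1303·217·1980·1332 ≡ 1471 (mod 2591)
1902^2 = 3617604 ≡ 568
1902^4 ≡ 568^2 = 322624 ≡ 1340
1902^8 ≡ 1340^2 = 1795600 ≡ 37
1902^16 ≡ 37^2 = 1369
1902^32 ≡ 1369^2 = 1874161 ≡ 868
1902^64 ≡ 868^2 = 753424 ≡ 2034
93 = 64 + 16 + 8 + 4 + 1, so 1902^93 ≡ 2034·1369·37·1340·1902 ≡ 971 (mod 2591)
1471·971 = 1428341 ≡ 700 (mod 2591)
2066 ≠ 700, so verification fails.

invalid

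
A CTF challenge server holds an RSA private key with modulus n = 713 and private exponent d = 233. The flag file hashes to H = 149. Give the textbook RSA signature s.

408

H^2 ≡ 149^2 = 22201 ≡ 98
H^4 ≡ 98^2 = 9604 ≡ 335
H^8 ≡ 335^2 = 112225 ≡ 284
H^16 ≡ 284^2 = 80656 ≡ 87
H^32 ≡ 87^2 = 7569 ≡ 439
H^64 ≡ 439^2 = 192721 ≡ 211
H^128 ≡ 211^2 = 44521 ≡ 315
233 = 128 + 64 + 32 + 8 + 1, so H^233 ≡ 315·211·439·284·149 ≡ 408 (mod 713)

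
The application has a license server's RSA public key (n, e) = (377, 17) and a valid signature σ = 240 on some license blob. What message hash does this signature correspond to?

σ^2 ≡ 240^2 = 57600 ≡ 296
σ^4 ≡ 296^2 = 87616 ≡ 152
σ^8 ≡ 152^2 = 23104 ≡ 107
σ^16 ≡ 107^2 = 11449 ≡ 139
17 = 16 + 1, so σ^17 ≡ 139·240 ≡ 184 (mod 377)

184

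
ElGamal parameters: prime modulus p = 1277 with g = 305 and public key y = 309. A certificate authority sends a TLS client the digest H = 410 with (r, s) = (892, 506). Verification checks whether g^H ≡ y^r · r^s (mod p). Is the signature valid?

Left side g^H mod p:
305^2 = 93025 ≡ 1081
305^4 ≡ 1081^2 = 1168561 ≡ 106
305^8 ≡ 106^2 = 11236 ≡ 1020
305^16 ≡ 1020^2 = 1040400 ≡ 922
305^32 ≡ 922^2 = 850084 ≡ 879
305^64 ≡ 879^2 = 772641 ≡ 56
305^128 ≡ 56^2 = 3136 ≡ 582
305^256 ≡ 582^2 = 338724 ≡ 319
410 = 256 + 128 + 16 + 8 + 2, so 305^410 ≡ 319·582·922·1020·1081 ≡ 756 (mod 1277)
Right side y^r · r^s mod p:
309^2 = 95481 ≡ 983
309^4 ≡ 983^2 = 966289 ≡ 877
309^8 ≡ 877^2 = 769129 ≡ 375
309^16 ≡ 375^2 = 140625 ≡ 155
309^32 ≡ 155^2 = 24025 ≡ 1039
309^64 ≡ 1039^2 = 1079521 ≡ 456
309^128 ≡ 456^2 = 207936 ≡ 1062
309^256 ≡ 1062^2 = 1127844 ≡ 253
309^512 ≡ 253^2 = 64009 ≡ 159
892 = 512 + 256 + 64 + 32 + 16 + 8 + 4, so 309^892 ≡ 159·253·456·1039·155·375·877 ≡ 344 (mod 1277)
892^2 = 795664 ≡ 93
892^4 ≡ 93^2 = 8649 ≡ 987
892^8 ≡ 987^2 = 974169 ≡ 1095
892^16 ≡ 1095^2 = 1199025 ≡ 1199
892^32 ≡ 1199^2 = 1437601 ≡ 976
892^64 ≡ 976^2 = 952576 ≡ 1211
892^128 ≡ 1211^2 = 1466521 ≡ 525
892^256 ≡ 525^2 = 275625 ≡ 1070
506 = 256 + 128 + 64 + 32 + 16 + 8 + 2, so 892^506 ≡ 1070·525·1211·976·1199·1095·93 ≡ 396 (mod 1277)
344·396 = 136224 ≡ 862 (mod 1277)
756 ≠ 862, so verification fails.

invalid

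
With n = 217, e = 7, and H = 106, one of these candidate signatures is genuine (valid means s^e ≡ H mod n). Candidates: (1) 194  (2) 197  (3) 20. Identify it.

Candidate 1: Squares mod 217: 194^1≡194, 194^2≡95, 194^4≡128; 7 = 4 + 2 + 1, so 194^7 ≡ 128·95·194 ≡ 33 (mod 217)
Candidate 2: Squares mod 217: 197^1≡197, 197^2≡183, 197^4≡71; 7 = 4 + 2 + 1, so 197^7 ≡ 71·183·197 ≡ 106 (mod 217)
  → matches H = 106
Candidate 3: Squares mod 217: 20^1≡20, 20^2≡183, 20^4≡71; 7 = 4 + 2 + 1, so 20^7 ≡ 71·183·20 ≡ 111 (mod 217)

2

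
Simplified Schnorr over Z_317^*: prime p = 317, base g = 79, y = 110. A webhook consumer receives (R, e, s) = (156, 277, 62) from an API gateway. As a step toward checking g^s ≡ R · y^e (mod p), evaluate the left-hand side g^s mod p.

79^2 = 6241 ≡ 218
79^4 ≡ 218^2 = 47524 ≡ 291
79^8 ≡ 291^2 = 84681 ≡ 42
79^16 ≡ 42^2 = 1764 ≡ 179
79^32 ≡ 179^2 = 32041 ≡ 24
62 = 32 + 16 + 8 + 4 + 2, so 79^62 ≡ 24·179·42·291·218 ≡ 23 (mod 317)

23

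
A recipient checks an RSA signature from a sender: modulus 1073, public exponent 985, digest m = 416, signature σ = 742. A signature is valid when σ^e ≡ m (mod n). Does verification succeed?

fails

σ^2 ≡ 742^2 = 550564 ≡ 115
σ^4 ≡ 115^2 = 13225 ≡ 349
σ^8 ≡ 349^2 = 121801 ≡ 552
σ^16 ≡ 552^2 = 304704 ≡ 1045
σ^32 ≡ 1045^2 = 1092025 ≡ 784
σ^64 ≡ 784^2 = 614656 ≡ 900
σ^128 ≡ 900^2 = 810000 ≡ 958
σ^256 ≡ 958^2 = 917764 ≡ 349
σ^512 ≡ 349^2 = 121801 ≡ 552
985 = 512 + 256 + 128 + 64 + 16 + 8 + 1, so σ^985 ≡ 552·349·958·900·1045·552·742 ≡ 829 (mod 1073)
σ^985 mod 1073 = 829, but m = 416.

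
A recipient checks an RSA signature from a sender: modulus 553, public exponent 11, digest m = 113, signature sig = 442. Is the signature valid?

valid

Squares mod 553: sig^1≡442, sig^2≡155, sig^4≡246, sig^8≡239
11 = 8 + 2 + 1, so sig^11 ≡ 239·155·442 ≡ 113 (mod 553)
sig^11 mod 553 = 113 matches m.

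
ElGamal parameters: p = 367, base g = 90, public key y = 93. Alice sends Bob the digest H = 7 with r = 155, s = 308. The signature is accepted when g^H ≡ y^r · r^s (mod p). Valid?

Left side g^H mod p:
90^2 = 8100 ≡ 26
90^4 ≡ 26^2 = 676 ≡ 309
7 = 4 + 2 + 1, so 90^7 ≡ 309·26·90 ≡ 70 (mod 367)
Right side y^r · r^s mod p:
93^2 = 8649 ≡ 208
93^4 ≡ 208^2 = 43264 ≡ 325
93^8 ≡ 325^2 = 105625 ≡ 296
93^16 ≡ 296^2 = 87616 ≡ 270
93^32 ≡ 270^2 = 72900 ≡ 234
93^64 ≡ 234^2 = 54756 ≡ 73
93^128 ≡ 73^2 = 5329 ≡ 191
155 = 128 + 16 + 8 + 2 + 1, so 93^155 ≡ 191·270·296·208·93 ≡ 19 (mod 367)
155^2 = 24025 ≡ 170
155^4 ≡ 170^2 = 28900 ≡ 274
155^8 ≡ 274^2 = 75076 ≡ 208
155^16 ≡ 208^2 = 43264 ≡ 325
155^32 ≡ 325^2 = 105625 ≡ 296
155^64 ≡ 296^2 = 87616 ≡ 270
155^128 ≡ 270^2 = 72900 ≡ 234
155^256 ≡ 234^2 = 54756 ≡ 73
308 = 256 + 32 + 16 + 4, so 155^308 ≡ 73·296·325·274 ≡ 23 (mod 367)
19·23 = 437 ≡ 70 (mod 367)
70 ≡ 70 (mod 367), so the signature is genuine.

yes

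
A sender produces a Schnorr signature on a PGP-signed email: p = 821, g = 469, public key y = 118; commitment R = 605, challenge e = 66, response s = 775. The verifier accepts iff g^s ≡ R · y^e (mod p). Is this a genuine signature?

g^s mod p:
469^2 = 219961 ≡ 754
469^4 ≡ 754^2 = 568516 ≡ 384
469^8 ≡ 384^2 = 147456 ≡ 497
469^16 ≡ 497^2 = 247009 ≡ 709
469^32 ≡ 709^2 = 502681 ≡ 229
469^64 ≡ 229^2 = 52441 ≡ 718
469^128 ≡ 718^2 = 515524 ≡ 757
469^256 ≡ 757^2 = 573049 ≡ 812
469^512 ≡ 812^2 = 659344 ≡ 81
775 = 512 + 256 + 4 + 2 + 1, so 469^775 ≡ 81·812·384·754·469 ≡ 122 (mod 821)
R · y^e mod p:
118^2 = 13924 ≡ 788
118^4 ≡ 788^2 = 620944 ≡ 268
118^8 ≡ 268^2 = 71824 ≡ 397
118^16 ≡ 397^2 = 157609 ≡ 798
118^32 ≡ 798^2 = 636804 ≡ 529
118^64 ≡ 529^2 = 279841 ≡ 701
66 = 64 + 2, so 118^66 ≡ 701·788 ≡ 676 (mod 821)
605·676 = 408980 ≡ 122 (mod 821)
122 ≡ 122 (mod 821); signature holds.

genuine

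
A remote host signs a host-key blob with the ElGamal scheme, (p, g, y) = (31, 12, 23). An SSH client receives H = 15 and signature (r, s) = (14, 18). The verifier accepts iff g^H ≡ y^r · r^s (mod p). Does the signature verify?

does not verify

Left side g^H mod p:
12^2 = 144 ≡ 20
12^4 ≡ 20^2 = 400 ≡ 28
12^8 ≡ 28^2 = 784 ≡ 9
15 = 8 + 4 + 2 + 1, so 12^15 ≡ 9·28·20·12 ≡ 30 (mod 31)
Right side y^r · r^s mod p:
23^2 = 529 ≡ 2
23^4 ≡ 2^2 = 4
23^8 ≡ 4^2 = 16
14 = 8 + 4 + 2, so 23^14 ≡ 16·4·2 ≡ 4 (mod 31)
14^2 = 196 ≡ 10
14^4 ≡ 10^2 = 100 ≡ 7
14^8 ≡ 7^2 = 49 ≡ 18
14^16 ≡ 18^2 = 324 ≡ 14
18 = 16 + 2, so 14^18 ≡ 14·10 ≡ 16 (mod 31)
4·16 = 64 ≡ 2 (mod 31)
30 ≠ 2, so verification fails.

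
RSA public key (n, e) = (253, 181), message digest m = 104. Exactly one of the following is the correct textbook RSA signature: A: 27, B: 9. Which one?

Candidate A: 27^181 mod 253 = 104
  → matches m = 104
Candidate B: 9^181 mod 253 = 31

A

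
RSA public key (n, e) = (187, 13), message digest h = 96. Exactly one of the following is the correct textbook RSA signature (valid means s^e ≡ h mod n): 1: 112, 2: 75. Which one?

Candidate 1: 112^2 = 12544 ≡ 15; 112^4 ≡ 15^2 = 225 ≡ 38; 112^8 ≡ 38^2 = 1444 ≡ 135; 13 = 8 + 4 + 1, so 112^13 ≡ 135·38·112 ≡ 96 (mod 187)
  → matches h = 96
Candidate 2: 75^2 = 5625 ≡ 15; 75^4 ≡ 15^2 = 225 ≡ 38; 75^8 ≡ 38^2 = 1444 ≡ 135; 13 = 8 + 4 + 1, so 75^13 ≡ 135·38·75 ≡ 91 (mod 187)

1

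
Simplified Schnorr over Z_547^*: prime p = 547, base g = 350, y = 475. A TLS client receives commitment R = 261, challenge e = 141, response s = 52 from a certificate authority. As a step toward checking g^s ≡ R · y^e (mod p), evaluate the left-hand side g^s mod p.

350^2 = 122500 ≡ 519
350^4 ≡ 519^2 = 269361 ≡ 237
350^8 ≡ 237^2 = 56169 ≡ 375
350^16 ≡ 375^2 = 140625 ≡ 46
350^32 ≡ 46^2 = 2116 ≡ 475
52 = 32 + 16 + 4, so 350^52 ≡ 475·46·237 ≡ 1 (mod 547)

1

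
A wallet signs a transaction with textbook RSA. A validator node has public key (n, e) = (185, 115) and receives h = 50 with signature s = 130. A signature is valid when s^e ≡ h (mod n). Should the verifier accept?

reject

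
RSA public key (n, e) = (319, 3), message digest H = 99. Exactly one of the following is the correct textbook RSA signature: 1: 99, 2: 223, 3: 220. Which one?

Candidate 1: Squares mod 319: 99^1≡99, 99^2≡231; 3 = 2 + 1, so 99^3 ≡ 231·99 ≡ 220 (mod 319)
Candidate 2: Squares mod 319: 223^1≡223, 223^2≡284; 3 = 2 + 1, so 223^3 ≡ 284·223 ≡ 170 (mod 319)
Candidate 3: Squares mod 319: 220^1≡220, 220^2≡231; 3 = 2 + 1, so 220^3 ≡ 231·220 ≡ 99 (mod 319)
  → matches H = 99

3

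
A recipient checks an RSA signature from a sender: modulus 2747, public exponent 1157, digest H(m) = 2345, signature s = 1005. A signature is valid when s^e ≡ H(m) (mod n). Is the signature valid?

s^2 ≡ 1005^2 = 1010025 ≡ 1876
s^4 ≡ 1876^2 = 3519376 ≡ 469
s^8 ≡ 469^2 = 219961 ≡ 201
s^16 ≡ 201^2 = 40401 ≡ 1943
s^32 ≡ 1943^2 = 3775249 ≡ 871
s^64 ≡ 871^2 = 758641 ≡ 469
s^128 ≡ 469^2 = 219961 ≡ 201
s^256 ≡ 201^2 = 40401 ≡ 1943
s^512 ≡ 1943^2 = 3775249 ≡ 871
s^1024 ≡ 871^2 = 758641 ≡ 469
1157 = 1024 + 128 + 4 + 1, so s^1157 ≡ 469·201·469·1005 ≡ 2345 (mod 2747)
s^1157 mod 2747 = 2345 matches H(m).

valid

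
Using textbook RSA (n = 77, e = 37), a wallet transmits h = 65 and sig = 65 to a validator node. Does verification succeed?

Squares mod 77: sig^1≡65, sig^2≡67, sig^4≡23, sig^8≡67, sig^16≡23, sig^32≡67
37 = 32 + 4 + 1, so sig^37 ≡ 67·23·65 ≡ 65 (mod 77)
65 = h, so the signature checks out.

passes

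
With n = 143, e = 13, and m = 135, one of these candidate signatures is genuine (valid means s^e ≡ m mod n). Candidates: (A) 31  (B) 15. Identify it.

A

Candidate A: Squares mod 143: 31^1≡31, 31^2≡103, 31^4≡27, 31^8≡14; 13 = 8 + 4 + 1, so 31^13 ≡ 14·27·31 ≡ 135 (mod 143)
  → matches m = 135
Candidate B: Squares mod 143: 15^1≡15, 15^2≡82, 15^4≡3, 15^8≡9; 13 = 8 + 4 + 1, so 15^13 ≡ 9·3·15 ≡ 119 (mod 143)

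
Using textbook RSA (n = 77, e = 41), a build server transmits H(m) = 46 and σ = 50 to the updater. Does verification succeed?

σ^2 ≡ 50^2 = 2500 ≡ 36
σ^4 ≡ 36^2 = 1296 ≡ 64
σ^8 ≡ 64^2 = 4096 ≡ 15
σ^16 ≡ 15^2 = 225 ≡ 71
σ^32 ≡ 71^2 = 5041 ≡ 36
41 = 32 + 8 + 1, so σ^41 ≡ 36·15·50 ≡ 50 (mod 77)
σ^41 mod 77 = 50, but H(m) = 46.

fails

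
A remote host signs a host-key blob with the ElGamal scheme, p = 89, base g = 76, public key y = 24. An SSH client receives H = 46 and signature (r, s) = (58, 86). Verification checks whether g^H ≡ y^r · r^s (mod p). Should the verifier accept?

Left side g^H mod p:
Squares mod 89: 76^1≡76, 76^2≡80, 76^4≡81, 76^8≡64, 76^16≡2, 76^32≡4
46 = 32 + 8 + 4 + 2, so 76^46 ≡ 4·64·81·80 ≡ 9 (mod 89)
Right side y^r · r^s mod p:
Squares mod 89: 24^1≡24, 24^2≡42, 24^4≡73, 24^8≡78, 24^16≡32, 24^32≡45
58 = 32 + 16 + 8 + 2, so 24^58 ≡ 45·32·78·42 ≡ 84 (mod 89)
Squares mod 89: 58^1≡58, 58^2≡71, 58^4≡57, 58^8≡45, 58^16≡67, 58^32≡39, 58^64≡8
86 = 64 + 16 + 4 + 2, so 58^86 ≡ 8·67·57·71 ≡ 84 (mod 89)
84·84 = 7056 ≡ 25 (mod 89)
9 ≠ 25, so verification fails.

reject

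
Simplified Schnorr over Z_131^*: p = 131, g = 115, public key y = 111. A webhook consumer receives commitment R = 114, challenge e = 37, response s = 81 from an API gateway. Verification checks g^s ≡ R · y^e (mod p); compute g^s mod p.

66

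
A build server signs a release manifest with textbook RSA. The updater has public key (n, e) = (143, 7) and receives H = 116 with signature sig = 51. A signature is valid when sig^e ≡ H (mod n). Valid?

yes

sig^2 ≡ 51^2 = 2601 ≡ 27
sig^4 ≡ 27^2 = 729 ≡ 14
7 = 4 + 2 + 1, so sig^7 ≡ 14·27·51 ≡ 116 (mod 143)
116 = H, so the signature checks out.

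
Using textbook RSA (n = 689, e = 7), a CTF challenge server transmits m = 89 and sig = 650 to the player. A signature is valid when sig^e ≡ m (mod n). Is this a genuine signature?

sig^2 ≡ 650^2 = 422500 ≡ 143
sig^4 ≡ 143^2 = 20449 ≡ 468
7 = 4 + 2 + 1, so sig^7 ≡ 468·143·650 ≡ 585 (mod 689)
585 ≠ 89, so verification fails.

forged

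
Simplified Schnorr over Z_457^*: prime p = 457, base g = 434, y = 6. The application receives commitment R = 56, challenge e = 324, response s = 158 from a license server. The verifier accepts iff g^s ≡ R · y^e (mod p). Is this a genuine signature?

forged

g^s mod p:
Squares mod 457: 434^1≡434, 434^2≡72, 434^4≡157, 434^8≡428, 434^16≡384, 434^32≡302, 434^64≡261, 434^128≡28
158 = 128 + 16 + 8 + 4 + 2, so 434^158 ≡ 28·384·428·157·72 ≡ 219 (mod 457)
R · y^e mod p:
Squares mod 457: 6^1≡6, 6^2≡36, 6^4≡382, 6^8≡141, 6^16≡230, 6^32≡345, 6^64≡205, 6^128≡438, 6^256≡361
324 = 256 + 64 + 4, so 6^324 ≡ 361·205·382 ≡ 347 (mod 457)
56·347 = 19432 ≡ 238 (mod 457)
219 ≠ 238; the check fails.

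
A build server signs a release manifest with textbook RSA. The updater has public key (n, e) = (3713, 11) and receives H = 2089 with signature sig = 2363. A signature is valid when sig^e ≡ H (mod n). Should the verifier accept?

reject

Squares mod 3713: sig^1≡2363, sig^2≡3130, sig^4≡2006, sig^8≡2857
11 = 8 + 2 + 1, so sig^11 ≡ 2857·3130·2363 ≡ 1624 (mod 3713)
1624 ≠ 2089, so verification fails.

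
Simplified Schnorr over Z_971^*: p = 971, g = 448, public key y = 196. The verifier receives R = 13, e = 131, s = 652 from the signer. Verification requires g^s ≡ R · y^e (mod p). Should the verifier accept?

g^s mod p:
448^2 = 200704 ≡ 678
448^4 ≡ 678^2 = 459684 ≡ 401
448^8 ≡ 401^2 = 160801 ≡ 586
448^16 ≡ 586^2 = 343396 ≡ 633
448^32 ≡ 633^2 = 400689 ≡ 637
448^64 ≡ 637^2 = 405769 ≡ 862
448^128 ≡ 862^2 = 743044 ≡ 229
448^256 ≡ 229^2 = 52441 ≡ 7
448^512 ≡ 7^2 = 49
652 = 512 + 128 + 8 + 4, so 448^652 ≡ 49·229·586·401 ≡ 218 (mod 971)
R · y^e mod p:
196^2 = 38416 ≡ 547
196^4 ≡ 547^2 = 299209 ≡ 141
196^8 ≡ 141^2 = 19881 ≡ 461
196^16 ≡ 461^2 = 212521 ≡ 843
196^32 ≡ 843^2 = 710649 ≡ 848
196^64 ≡ 848^2 = 719104 ≡ 564
196^128 ≡ 564^2 = 318096 ≡ 579
131 = 128 + 2 + 1, so 196^131 ≡ 579·547·196 ≡ 689 (mod 971)
13·689 = 8957 ≡ 218 (mod 971)
218 ≡ 218 (mod 971); signature holds.

accept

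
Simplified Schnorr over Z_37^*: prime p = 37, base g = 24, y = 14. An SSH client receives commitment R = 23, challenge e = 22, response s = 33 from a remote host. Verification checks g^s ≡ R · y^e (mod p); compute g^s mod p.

29

24^2 = 576 ≡ 21
24^4 ≡ 21^2 = 441 ≡ 34
24^8 ≡ 34^2 = 1156 ≡ 9
24^16 ≡ 9^2 = 81 ≡ 7
24^32 ≡ 7^2 = 49 ≡ 12
33 = 32 + 1, so 24^33 ≡ 12·24 ≡ 29 (mod 37)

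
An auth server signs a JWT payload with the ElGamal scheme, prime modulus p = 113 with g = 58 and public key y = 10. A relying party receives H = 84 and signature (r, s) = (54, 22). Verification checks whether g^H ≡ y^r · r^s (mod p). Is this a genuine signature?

Left side g^H mod p:
58^2 = 3364 ≡ 87
58^4 ≡ 87^2 = 7569 ≡ 111
58^8 ≡ 111^2 = 12321 ≡ 4
58^16 ≡ 4^2 = 16
58^32 ≡ 16^2 = 256 ≡ 30
58^64 ≡ 30^2 = 900 ≡ 109
84 = 64 + 16 + 4, so 58^84 ≡ 109·16·111 ≡ 15 (mod 113)
Right side y^r · r^s mod p:
10^2 = 100
10^4 ≡ 100^2 = 10000 ≡ 56
10^8 ≡ 56^2 = 3136 ≡ 85
10^16 ≡ 85^2 = 7225 ≡ 106
10^32 ≡ 106^2 = 11236 ≡ 49
54 = 32 + 16 + 4 + 2, so 10^54 ≡ 49·106·56·100 ≡ 87 (mod 113)
54^2 = 2916 ≡ 91
54^4 ≡ 91^2 = 8281 ≡ 32
54^8 ≡ 32^2 = 1024 ≡ 7
54^16 ≡ 7^2 = 49
22 = 16 + 4 + 2, so 54^22 ≡ 49·32·91 ≡ 82 (mod 113)
87·82 = 7134 ≡ 15 (mod 113)
15 ≡ 15 (mod 113), so the signature is genuine.

genuine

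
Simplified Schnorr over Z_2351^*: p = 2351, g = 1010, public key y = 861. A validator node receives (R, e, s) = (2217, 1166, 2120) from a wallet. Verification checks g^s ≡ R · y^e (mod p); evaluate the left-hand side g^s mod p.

1167

Squares mod 2351: 1010^1≡1010, 1010^2≡2117, 1010^4≡683, 1010^8≡991, 1010^16≡1714, 1010^32≡1397, 1010^64≡279, 1010^128≡258, 1010^256≡736, 1010^512≡966, 1010^1024≡2160, 1010^2048≡1216
2120 = 2048 + 64 + 8, so 1010^2120 ≡ 1216·279·991 ≡ 1167 (mod 2351)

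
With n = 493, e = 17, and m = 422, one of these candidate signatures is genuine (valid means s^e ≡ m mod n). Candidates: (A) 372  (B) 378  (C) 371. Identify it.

C

Candidate A: Squares mod 493: 372^1≡372, 372^2≡344, 372^4≡16, 372^8≡256, 372^16≡460; 17 = 16 + 1, so 372^17 ≡ 460·372 ≡ 49 (mod 493)
Candidate B: Squares mod 493: 378^1≡378, 378^2≡407, 378^4≡1, 378^8≡1, 378^16≡1; 17 = 16 + 1, so 378^17 ≡ 1·378 ≡ 378 (mod 493)
Candidate C: Squares mod 493: 371^1≡371, 371^2≡94, 371^4≡455, 371^8≡458, 371^16≡239; 17 = 16 + 1, so 371^17 ≡ 239·371 ≡ 422 (mod 493)
  → matches m = 422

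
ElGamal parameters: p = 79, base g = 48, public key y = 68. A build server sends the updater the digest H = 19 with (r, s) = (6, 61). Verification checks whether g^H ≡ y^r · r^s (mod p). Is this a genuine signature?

genuine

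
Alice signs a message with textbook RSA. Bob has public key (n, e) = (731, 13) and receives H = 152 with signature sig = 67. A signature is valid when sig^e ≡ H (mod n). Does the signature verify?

Squares mod 731: sig^1≡67, sig^2≡103, sig^4≡375, sig^8≡273
13 = 8 + 4 + 1, so sig^13 ≡ 273·375·67 ≡ 152 (mod 731)
Since 152 equals the digest 152, verification succeeds.

verifies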